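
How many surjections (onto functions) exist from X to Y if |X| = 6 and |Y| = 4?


n = |X| = 6, k = |Y| = 4. Surjections via inclusion-exclusion:
S(n,k) = Σ(-1)^i × C(k,i) × (k-i)^n, i=0 to k
i=0: (-1)^0×C(4,0)×4^6 = 4096
i=1: (-1)^1×C(4,1)×3^6 = -2916
i=2: (-1)^2×C(4,2)×2^6 = 384
i=3: (-1)^3×C(4,3)×1^6 = -4
i=4: (-1)^4×C(4,4)×0^6 = 0
Total = 1560

Number of surjections = 1560


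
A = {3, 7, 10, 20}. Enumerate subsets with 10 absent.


A subset of A that omits 10 is a subset of A \ {10}, so there are 2^(n-1) = 2^3 = 8 of them.
Subsets excluding 10: ∅, {3}, {7}, {20}, {3, 7}, {3, 20}, {7, 20}, {3, 7, 20}

Subsets excluding 10 (8 total): ∅, {3}, {7}, {20}, {3, 7}, {3, 20}, {7, 20}, {3, 7, 20}


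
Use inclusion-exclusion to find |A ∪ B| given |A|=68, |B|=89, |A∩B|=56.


|A ∪ B| = |A| + |B| - |A ∩ B|
= 68 + 89 - 56
= 101

|A ∪ B| = 101


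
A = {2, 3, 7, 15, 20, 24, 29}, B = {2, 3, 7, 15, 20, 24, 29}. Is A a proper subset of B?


A ⊂ B requires: A ⊆ B AND A ≠ B.
A ⊆ B? Yes
A = B? Yes
A = B, so A is not a PROPER subset.

No, A is not a proper subset of B


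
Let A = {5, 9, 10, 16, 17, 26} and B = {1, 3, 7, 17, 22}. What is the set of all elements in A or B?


A ∪ B = all elements in A or B (or both)
A = {5, 9, 10, 16, 17, 26}
B = {1, 3, 7, 17, 22}
A ∪ B = {1, 3, 5, 7, 9, 10, 16, 17, 22, 26}

A ∪ B = {1, 3, 5, 7, 9, 10, 16, 17, 22, 26}


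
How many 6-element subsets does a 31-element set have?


C(n,k) = n! / (k!(n-k)!)
C(31,6) = 31! / (6!25!)
= 736281

C(31,6) = 736281


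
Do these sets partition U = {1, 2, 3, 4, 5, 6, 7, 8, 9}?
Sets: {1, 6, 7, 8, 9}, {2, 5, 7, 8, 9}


A partition requires: (1) non-empty parts, (2) pairwise disjoint, (3) union = U
Parts: {1, 6, 7, 8, 9}, {2, 5, 7, 8, 9}
Union of parts: {1, 2, 5, 6, 7, 8, 9}
U = {1, 2, 3, 4, 5, 6, 7, 8, 9}
All non-empty? True
Pairwise disjoint? False
Covers U? False

No, not a valid partition


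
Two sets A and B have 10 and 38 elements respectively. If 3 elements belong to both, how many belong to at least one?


|A ∪ B| = |A| + |B| - |A ∩ B|
= 10 + 38 - 3
= 45

|A ∪ B| = 45


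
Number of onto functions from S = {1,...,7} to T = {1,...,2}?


n = |S| = 7, k = |T| = 2. Surjections via inclusion-exclusion:
S(n,k) = Σ(-1)^i × C(k,i) × (k-i)^n, i=0 to k
i=0: (-1)^0×C(2,0)×2^7 = 128
i=1: (-1)^1×C(2,1)×1^7 = -2
i=2: (-1)^2×C(2,2)×0^7 = 0
Total = 126

Number of surjections = 126


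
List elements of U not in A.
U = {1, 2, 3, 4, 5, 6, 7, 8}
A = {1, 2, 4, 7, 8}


Aᶜ = U \ A = elements in U but not in A
U = {1, 2, 3, 4, 5, 6, 7, 8}
A = {1, 2, 4, 7, 8}
Aᶜ = {3, 5, 6}

Aᶜ = {3, 5, 6}


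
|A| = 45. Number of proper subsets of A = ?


Total subsets = 2^n = 2^45 = 35184372088832
Proper subsets exclude the set itself: 2^n - 1
= 35184372088832 - 1
= 35184372088831

Number of proper subsets = 35184372088831


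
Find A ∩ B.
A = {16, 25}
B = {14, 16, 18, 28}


A ∩ B = elements in both A and B
A = {16, 25}
B = {14, 16, 18, 28}
A ∩ B = {16}

A ∩ B = {16}


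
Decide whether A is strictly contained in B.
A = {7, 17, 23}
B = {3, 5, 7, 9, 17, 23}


A ⊂ B requires: A ⊆ B AND A ≠ B.
A ⊆ B? Yes
A = B? No
A ⊂ B: Yes (A is a proper subset of B)

Yes, A ⊂ B


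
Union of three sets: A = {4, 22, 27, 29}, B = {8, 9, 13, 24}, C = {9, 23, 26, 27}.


A ∪ B = {4, 8, 9, 13, 22, 24, 27, 29}
(A ∪ B) ∪ C = {4, 8, 9, 13, 22, 23, 24, 26, 27, 29}

A ∪ B ∪ C = {4, 8, 9, 13, 22, 23, 24, 26, 27, 29}


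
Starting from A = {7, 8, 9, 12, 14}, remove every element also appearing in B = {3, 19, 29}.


A \ B = elements in A but not in B
A = {7, 8, 9, 12, 14}
B = {3, 19, 29}
Remove from A any elements in B
A \ B = {7, 8, 9, 12, 14}

A \ B = {7, 8, 9, 12, 14}


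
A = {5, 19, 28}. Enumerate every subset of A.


|A| = 3, so |P(A)| = 2^3 = 8
Enumerate subsets by cardinality (0 to 3):
∅, {5}, {19}, {28}, {5, 19}, {5, 28}, {19, 28}, {5, 19, 28}

P(A) has 8 subsets: ∅, {5}, {19}, {28}, {5, 19}, {5, 28}, {19, 28}, {5, 19, 28}


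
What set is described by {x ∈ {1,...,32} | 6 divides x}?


Checking each candidate:
Condition: multiples of 6 in {1,...,32}
Result = {6, 12, 18, 24, 30}

{6, 12, 18, 24, 30}


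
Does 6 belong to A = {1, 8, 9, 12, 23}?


A = {1, 8, 9, 12, 23}
Checking if 6 is in A
6 is not in A → False

6 ∉ A


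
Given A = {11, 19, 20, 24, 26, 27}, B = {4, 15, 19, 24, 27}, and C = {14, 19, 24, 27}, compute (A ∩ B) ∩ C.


A ∩ B = {19, 24, 27}
(A ∩ B) ∩ C = {19, 24, 27}

A ∩ B ∩ C = {19, 24, 27}


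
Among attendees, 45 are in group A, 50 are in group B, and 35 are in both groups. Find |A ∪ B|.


|A ∪ B| = |A| + |B| - |A ∩ B|
= 45 + 50 - 35
= 60

|A ∪ B| = 60


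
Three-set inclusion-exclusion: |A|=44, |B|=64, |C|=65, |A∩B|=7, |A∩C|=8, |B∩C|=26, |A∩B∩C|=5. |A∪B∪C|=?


|A∪B∪C| = |A|+|B|+|C| - |A∩B|-|A∩C|-|B∩C| + |A∩B∩C|
= 44+64+65 - 7-8-26 + 5
= 173 - 41 + 5
= 137

|A ∪ B ∪ C| = 137


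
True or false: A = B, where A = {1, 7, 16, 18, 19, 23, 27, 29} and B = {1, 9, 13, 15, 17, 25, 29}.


Two sets are equal iff they have exactly the same elements.
A = {1, 7, 16, 18, 19, 23, 27, 29}
B = {1, 9, 13, 15, 17, 25, 29}
Differences: {7, 9, 13, 15, 16, 17, 18, 19, 23, 25, 27}
A ≠ B

No, A ≠ B


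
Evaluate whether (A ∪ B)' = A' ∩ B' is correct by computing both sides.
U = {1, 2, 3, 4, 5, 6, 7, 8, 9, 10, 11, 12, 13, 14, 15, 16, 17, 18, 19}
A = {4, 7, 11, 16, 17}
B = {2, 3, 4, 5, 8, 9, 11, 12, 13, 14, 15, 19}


LHS: A ∪ B = {2, 3, 4, 5, 7, 8, 9, 11, 12, 13, 14, 15, 16, 17, 19}
(A ∪ B)' = U \ (A ∪ B) = {1, 6, 10, 18}
A' = {1, 2, 3, 5, 6, 8, 9, 10, 12, 13, 14, 15, 18, 19}, B' = {1, 6, 7, 10, 16, 17, 18}
Claimed RHS: A' ∩ B' = {1, 6, 10, 18}
Identity is VALID: LHS = RHS = {1, 6, 10, 18} ✓

Identity is valid. (A ∪ B)' = A' ∩ B' = {1, 6, 10, 18}


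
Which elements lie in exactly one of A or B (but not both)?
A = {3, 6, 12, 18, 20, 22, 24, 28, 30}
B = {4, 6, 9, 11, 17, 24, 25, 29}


A △ B = (A \ B) ∪ (B \ A) = elements in exactly one of A or B
A \ B = {3, 12, 18, 20, 22, 28, 30}
B \ A = {4, 9, 11, 17, 25, 29}
A △ B = {3, 4, 9, 11, 12, 17, 18, 20, 22, 25, 28, 29, 30}

A △ B = {3, 4, 9, 11, 12, 17, 18, 20, 22, 25, 28, 29, 30}


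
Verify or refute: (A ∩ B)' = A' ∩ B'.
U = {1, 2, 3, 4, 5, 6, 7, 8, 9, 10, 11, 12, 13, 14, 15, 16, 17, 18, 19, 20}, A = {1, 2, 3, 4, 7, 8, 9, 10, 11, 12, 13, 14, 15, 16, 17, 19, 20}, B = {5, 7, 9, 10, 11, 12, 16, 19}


LHS: A ∩ B = {7, 9, 10, 11, 12, 16, 19}
(A ∩ B)' = U \ (A ∩ B) = {1, 2, 3, 4, 5, 6, 8, 13, 14, 15, 17, 18, 20}
A' = {5, 6, 18}, B' = {1, 2, 3, 4, 6, 8, 13, 14, 15, 17, 18, 20}
Claimed RHS: A' ∩ B' = {6, 18}
Identity is INVALID: LHS = {1, 2, 3, 4, 5, 6, 8, 13, 14, 15, 17, 18, 20} but the RHS claimed here equals {6, 18}. The correct form is (A ∩ B)' = A' ∪ B'.

Identity is invalid: (A ∩ B)' = {1, 2, 3, 4, 5, 6, 8, 13, 14, 15, 17, 18, 20} but A' ∩ B' = {6, 18}. The correct De Morgan law is (A ∩ B)' = A' ∪ B'.


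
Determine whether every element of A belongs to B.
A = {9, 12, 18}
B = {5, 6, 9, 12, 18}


A ⊆ B means every element of A is in B.
All elements of A are in B.
So A ⊆ B.

Yes, A ⊆ B


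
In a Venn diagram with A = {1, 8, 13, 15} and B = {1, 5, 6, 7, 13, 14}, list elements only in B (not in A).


A = {1, 8, 13, 15}
B = {1, 5, 6, 7, 13, 14}
Region: only in B (not in A)
Elements: {5, 6, 7, 14}

Elements only in B (not in A): {5, 6, 7, 14}


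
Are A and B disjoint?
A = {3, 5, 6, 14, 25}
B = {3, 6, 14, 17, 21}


Disjoint means A ∩ B = ∅.
A ∩ B = {3, 6, 14}
A ∩ B ≠ ∅, so A and B are NOT disjoint.

No, A and B are not disjoint (A ∩ B = {3, 6, 14})


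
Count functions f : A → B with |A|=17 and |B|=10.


Each of |A| = 17 inputs maps to any of |B| = 10 outputs.
# functions = |B|^|A| = 10^17
= 100000000000000000

Number of functions = 100000000000000000


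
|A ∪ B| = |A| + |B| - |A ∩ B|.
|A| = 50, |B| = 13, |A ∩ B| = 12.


|A ∪ B| = |A| + |B| - |A ∩ B|
= 50 + 13 - 12
= 51

|A ∪ B| = 51


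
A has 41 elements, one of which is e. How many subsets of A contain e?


Subsets of A containing e correspond to subsets of A \ {e}, which has 40 elements.
Count = 2^(n-1) = 2^40
= 1099511627776

Number of subsets containing e = 1099511627776


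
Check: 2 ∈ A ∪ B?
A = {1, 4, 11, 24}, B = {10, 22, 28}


A = {1, 4, 11, 24}, B = {10, 22, 28}
A ∪ B = all elements in A or B
A ∪ B = {1, 4, 10, 11, 22, 24, 28}
Checking if 2 ∈ A ∪ B
2 is not in A ∪ B → False

2 ∉ A ∪ B


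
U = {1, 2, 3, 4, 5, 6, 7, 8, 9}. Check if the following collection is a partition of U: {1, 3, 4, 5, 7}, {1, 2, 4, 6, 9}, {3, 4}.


A partition requires: (1) non-empty parts, (2) pairwise disjoint, (3) union = U
Parts: {1, 3, 4, 5, 7}, {1, 2, 4, 6, 9}, {3, 4}
Union of parts: {1, 2, 3, 4, 5, 6, 7, 9}
U = {1, 2, 3, 4, 5, 6, 7, 8, 9}
All non-empty? True
Pairwise disjoint? False
Covers U? False

No, not a valid partition


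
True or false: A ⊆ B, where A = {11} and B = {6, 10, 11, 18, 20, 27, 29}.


A ⊆ B means every element of A is in B.
All elements of A are in B.
So A ⊆ B.

Yes, A ⊆ B


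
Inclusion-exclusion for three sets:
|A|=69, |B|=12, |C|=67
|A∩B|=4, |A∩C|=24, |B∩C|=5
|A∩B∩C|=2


|A∪B∪C| = |A|+|B|+|C| - |A∩B|-|A∩C|-|B∩C| + |A∩B∩C|
= 69+12+67 - 4-24-5 + 2
= 148 - 33 + 2
= 117

|A ∪ B ∪ C| = 117


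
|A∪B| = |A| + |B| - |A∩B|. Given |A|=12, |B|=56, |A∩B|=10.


|A ∪ B| = |A| + |B| - |A ∩ B|
= 12 + 56 - 10
= 58

|A ∪ B| = 58


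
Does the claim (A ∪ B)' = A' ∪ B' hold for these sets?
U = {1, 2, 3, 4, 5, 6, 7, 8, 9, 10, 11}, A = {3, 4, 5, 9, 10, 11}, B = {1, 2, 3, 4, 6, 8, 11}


LHS: A ∪ B = {1, 2, 3, 4, 5, 6, 8, 9, 10, 11}
(A ∪ B)' = U \ (A ∪ B) = {7}
A' = {1, 2, 6, 7, 8}, B' = {5, 7, 9, 10}
Claimed RHS: A' ∪ B' = {1, 2, 5, 6, 7, 8, 9, 10}
Identity is INVALID: LHS = {7} but the RHS claimed here equals {1, 2, 5, 6, 7, 8, 9, 10}. The correct form is (A ∪ B)' = A' ∩ B'.

Identity is invalid: (A ∪ B)' = {7} but A' ∪ B' = {1, 2, 5, 6, 7, 8, 9, 10}. The correct De Morgan law is (A ∪ B)' = A' ∩ B'.


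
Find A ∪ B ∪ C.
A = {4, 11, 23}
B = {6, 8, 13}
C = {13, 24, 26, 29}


A ∪ B = {4, 6, 8, 11, 13, 23}
(A ∪ B) ∪ C = {4, 6, 8, 11, 13, 23, 24, 26, 29}

A ∪ B ∪ C = {4, 6, 8, 11, 13, 23, 24, 26, 29}


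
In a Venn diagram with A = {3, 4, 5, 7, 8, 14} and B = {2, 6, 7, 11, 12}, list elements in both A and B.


A = {3, 4, 5, 7, 8, 14}
B = {2, 6, 7, 11, 12}
Region: in both A and B
Elements: {7}

Elements in both A and B: {7}


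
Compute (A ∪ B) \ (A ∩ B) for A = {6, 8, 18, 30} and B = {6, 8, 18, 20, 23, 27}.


A △ B = (A \ B) ∪ (B \ A) = elements in exactly one of A or B
A \ B = {30}
B \ A = {20, 23, 27}
A △ B = {20, 23, 27, 30}

A △ B = {20, 23, 27, 30}


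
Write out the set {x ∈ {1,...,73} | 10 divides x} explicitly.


Checking each candidate:
Condition: multiples of 10 in {1,...,73}
Result = {10, 20, 30, 40, 50, 60, 70}

{10, 20, 30, 40, 50, 60, 70}


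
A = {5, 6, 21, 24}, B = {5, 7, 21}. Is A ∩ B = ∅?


Disjoint means A ∩ B = ∅.
A ∩ B = {5, 21}
A ∩ B ≠ ∅, so A and B are NOT disjoint.

No, A and B are not disjoint (A ∩ B = {5, 21})


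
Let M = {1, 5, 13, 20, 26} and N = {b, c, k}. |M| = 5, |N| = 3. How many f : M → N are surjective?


n = |M| = 5, k = |N| = 3. Surjections via inclusion-exclusion:
S(n,k) = Σ(-1)^i × C(k,i) × (k-i)^n, i=0 to k
i=0: (-1)^0×C(3,0)×3^5 = 243
i=1: (-1)^1×C(3,1)×2^5 = -96
i=2: (-1)^2×C(3,2)×1^5 = 3
i=3: (-1)^3×C(3,3)×0^5 = 0
Total = 150

Number of surjections = 150


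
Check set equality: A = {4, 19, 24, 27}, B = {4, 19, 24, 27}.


Two sets are equal iff they have exactly the same elements.
A = {4, 19, 24, 27}
B = {4, 19, 24, 27}
Same elements → A = B

Yes, A = B


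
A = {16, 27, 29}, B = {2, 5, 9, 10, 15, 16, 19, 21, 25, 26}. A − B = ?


A \ B = elements in A but not in B
A = {16, 27, 29}
B = {2, 5, 9, 10, 15, 16, 19, 21, 25, 26}
Remove from A any elements in B
A \ B = {27, 29}

A \ B = {27, 29}


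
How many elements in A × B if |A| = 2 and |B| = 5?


|A × B| = |A| × |B|
= 2 × 5
= 10

|A × B| = 10


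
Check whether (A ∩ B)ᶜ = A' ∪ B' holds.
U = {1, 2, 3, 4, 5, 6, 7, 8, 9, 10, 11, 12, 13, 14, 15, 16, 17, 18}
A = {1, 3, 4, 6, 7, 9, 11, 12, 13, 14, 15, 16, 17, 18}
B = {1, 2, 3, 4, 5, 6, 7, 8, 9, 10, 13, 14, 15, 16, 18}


LHS: A ∩ B = {1, 3, 4, 6, 7, 9, 13, 14, 15, 16, 18}
(A ∩ B)' = U \ (A ∩ B) = {2, 5, 8, 10, 11, 12, 17}
A' = {2, 5, 8, 10}, B' = {11, 12, 17}
Claimed RHS: A' ∪ B' = {2, 5, 8, 10, 11, 12, 17}
Identity is VALID: LHS = RHS = {2, 5, 8, 10, 11, 12, 17} ✓

Identity is valid. (A ∩ B)' = A' ∪ B' = {2, 5, 8, 10, 11, 12, 17}


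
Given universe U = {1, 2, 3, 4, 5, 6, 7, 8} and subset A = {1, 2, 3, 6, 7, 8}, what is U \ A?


Aᶜ = U \ A = elements in U but not in A
U = {1, 2, 3, 4, 5, 6, 7, 8}
A = {1, 2, 3, 6, 7, 8}
Aᶜ = {4, 5}

Aᶜ = {4, 5}


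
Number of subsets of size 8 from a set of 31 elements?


C(n,k) = n! / (k!(n-k)!)
C(31,8) = 31! / (8!23!)
= 7888725

C(31,8) = 7888725


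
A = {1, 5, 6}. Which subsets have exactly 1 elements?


|A| = 3, so A has C(3,1) = 3 subsets of size 1.
Enumerate by choosing 1 elements from A at a time:
{1}, {5}, {6}

1-element subsets (3 total): {1}, {5}, {6}


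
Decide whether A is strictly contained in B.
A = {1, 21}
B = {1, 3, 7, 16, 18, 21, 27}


A ⊂ B requires: A ⊆ B AND A ≠ B.
A ⊆ B? Yes
A = B? No
A ⊂ B: Yes (A is a proper subset of B)

Yes, A ⊂ B


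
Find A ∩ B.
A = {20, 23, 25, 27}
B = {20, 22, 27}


A ∩ B = elements in both A and B
A = {20, 23, 25, 27}
B = {20, 22, 27}
A ∩ B = {20, 27}

A ∩ B = {20, 27}


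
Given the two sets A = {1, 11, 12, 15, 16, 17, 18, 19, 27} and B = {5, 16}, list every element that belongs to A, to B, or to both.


A ∪ B = all elements in A or B (or both)
A = {1, 11, 12, 15, 16, 17, 18, 19, 27}
B = {5, 16}
A ∪ B = {1, 5, 11, 12, 15, 16, 17, 18, 19, 27}

A ∪ B = {1, 5, 11, 12, 15, 16, 17, 18, 19, 27}


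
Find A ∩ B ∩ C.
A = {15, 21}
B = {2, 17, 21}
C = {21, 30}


A ∩ B = {21}
(A ∩ B) ∩ C = {21}

A ∩ B ∩ C = {21}


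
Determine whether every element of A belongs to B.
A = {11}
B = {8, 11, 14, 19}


A ⊆ B means every element of A is in B.
All elements of A are in B.
So A ⊆ B.

Yes, A ⊆ B


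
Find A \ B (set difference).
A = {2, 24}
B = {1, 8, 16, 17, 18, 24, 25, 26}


A \ B = elements in A but not in B
A = {2, 24}
B = {1, 8, 16, 17, 18, 24, 25, 26}
Remove from A any elements in B
A \ B = {2}

A \ B = {2}


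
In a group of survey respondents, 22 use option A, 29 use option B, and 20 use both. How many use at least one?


|A ∪ B| = |A| + |B| - |A ∩ B|
= 22 + 29 - 20
= 31

|A ∪ B| = 31


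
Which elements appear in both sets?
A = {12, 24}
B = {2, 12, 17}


A ∩ B = elements in both A and B
A = {12, 24}
B = {2, 12, 17}
A ∩ B = {12}

A ∩ B = {12}


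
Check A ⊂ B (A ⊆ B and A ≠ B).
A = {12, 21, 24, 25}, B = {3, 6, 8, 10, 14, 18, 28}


A ⊂ B requires: A ⊆ B AND A ≠ B.
A ⊆ B? No
A ⊄ B, so A is not a proper subset.

No, A is not a proper subset of B


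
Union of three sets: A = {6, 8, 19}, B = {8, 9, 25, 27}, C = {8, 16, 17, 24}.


A ∪ B = {6, 8, 9, 19, 25, 27}
(A ∪ B) ∪ C = {6, 8, 9, 16, 17, 19, 24, 25, 27}

A ∪ B ∪ C = {6, 8, 9, 16, 17, 19, 24, 25, 27}


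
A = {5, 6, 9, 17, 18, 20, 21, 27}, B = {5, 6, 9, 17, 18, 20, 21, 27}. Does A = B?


Two sets are equal iff they have exactly the same elements.
A = {5, 6, 9, 17, 18, 20, 21, 27}
B = {5, 6, 9, 17, 18, 20, 21, 27}
Same elements → A = B

Yes, A = B


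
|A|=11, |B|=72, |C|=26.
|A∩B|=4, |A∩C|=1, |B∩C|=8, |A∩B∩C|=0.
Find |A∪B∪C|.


|A∪B∪C| = |A|+|B|+|C| - |A∩B|-|A∩C|-|B∩C| + |A∩B∩C|
= 11+72+26 - 4-1-8 + 0
= 109 - 13 + 0
= 96

|A ∪ B ∪ C| = 96


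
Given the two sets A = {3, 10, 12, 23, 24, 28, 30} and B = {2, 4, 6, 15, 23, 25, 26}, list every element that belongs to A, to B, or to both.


A ∪ B = all elements in A or B (or both)
A = {3, 10, 12, 23, 24, 28, 30}
B = {2, 4, 6, 15, 23, 25, 26}
A ∪ B = {2, 3, 4, 6, 10, 12, 15, 23, 24, 25, 26, 28, 30}

A ∪ B = {2, 3, 4, 6, 10, 12, 15, 23, 24, 25, 26, 28, 30}


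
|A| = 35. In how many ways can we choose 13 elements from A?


C(n,k) = n! / (k!(n-k)!)
C(35,13) = 35! / (13!22!)
= 1476337800

C(35,13) = 1476337800


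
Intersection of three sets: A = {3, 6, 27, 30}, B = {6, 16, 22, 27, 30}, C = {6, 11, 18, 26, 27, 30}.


A ∩ B = {6, 27, 30}
(A ∩ B) ∩ C = {6, 27, 30}

A ∩ B ∩ C = {6, 27, 30}


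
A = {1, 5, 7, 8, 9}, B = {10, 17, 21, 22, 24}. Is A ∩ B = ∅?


Disjoint means A ∩ B = ∅.
A ∩ B = ∅
A ∩ B = ∅, so A and B are disjoint.

Yes, A and B are disjoint


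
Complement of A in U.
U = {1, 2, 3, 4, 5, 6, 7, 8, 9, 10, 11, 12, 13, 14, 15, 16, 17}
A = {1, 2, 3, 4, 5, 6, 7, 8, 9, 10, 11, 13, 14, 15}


Aᶜ = U \ A = elements in U but not in A
U = {1, 2, 3, 4, 5, 6, 7, 8, 9, 10, 11, 12, 13, 14, 15, 16, 17}
A = {1, 2, 3, 4, 5, 6, 7, 8, 9, 10, 11, 13, 14, 15}
Aᶜ = {12, 16, 17}

Aᶜ = {12, 16, 17}


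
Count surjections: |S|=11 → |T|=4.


n = |S| = 11, k = |T| = 4. Surjections via inclusion-exclusion:
S(n,k) = Σ(-1)^i × C(k,i) × (k-i)^n, i=0 to k
i=0: (-1)^0×C(4,0)×4^11 = 4194304
i=1: (-1)^1×C(4,1)×3^11 = -708588
i=2: (-1)^2×C(4,2)×2^11 = 12288
i=3: (-1)^3×C(4,3)×1^11 = -4
i=4: (-1)^4×C(4,4)×0^11 = 0
Total = 3498000

Number of surjections = 3498000


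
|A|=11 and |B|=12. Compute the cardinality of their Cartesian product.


|A × B| = |A| × |B|
= 11 × 12
= 132

|A × B| = 132


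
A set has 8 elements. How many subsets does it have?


Number of subsets = 2^n
= 2^8
= 256

|P(A)| = 256


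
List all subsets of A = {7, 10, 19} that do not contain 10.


A subset of A that omits 10 is a subset of A \ {10}, so there are 2^(n-1) = 2^2 = 4 of them.
Subsets excluding 10: ∅, {7}, {19}, {7, 19}

Subsets excluding 10 (4 total): ∅, {7}, {19}, {7, 19}


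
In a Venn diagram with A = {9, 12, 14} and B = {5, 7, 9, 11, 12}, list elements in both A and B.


A = {9, 12, 14}
B = {5, 7, 9, 11, 12}
Region: in both A and B
Elements: {9, 12}

Elements in both A and B: {9, 12}


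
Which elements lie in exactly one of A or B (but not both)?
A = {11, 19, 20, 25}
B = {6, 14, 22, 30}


A △ B = (A \ B) ∪ (B \ A) = elements in exactly one of A or B
A \ B = {11, 19, 20, 25}
B \ A = {6, 14, 22, 30}
A △ B = {6, 11, 14, 19, 20, 22, 25, 30}

A △ B = {6, 11, 14, 19, 20, 22, 25, 30}


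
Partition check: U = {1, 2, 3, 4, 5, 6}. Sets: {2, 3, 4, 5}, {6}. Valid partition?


A partition requires: (1) non-empty parts, (2) pairwise disjoint, (3) union = U
Parts: {2, 3, 4, 5}, {6}
Union of parts: {2, 3, 4, 5, 6}
U = {1, 2, 3, 4, 5, 6}
All non-empty? True
Pairwise disjoint? True
Covers U? False

No, not a valid partition


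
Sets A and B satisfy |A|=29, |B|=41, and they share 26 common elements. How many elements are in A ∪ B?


|A ∪ B| = |A| + |B| - |A ∩ B|
= 29 + 41 - 26
= 44

|A ∪ B| = 44


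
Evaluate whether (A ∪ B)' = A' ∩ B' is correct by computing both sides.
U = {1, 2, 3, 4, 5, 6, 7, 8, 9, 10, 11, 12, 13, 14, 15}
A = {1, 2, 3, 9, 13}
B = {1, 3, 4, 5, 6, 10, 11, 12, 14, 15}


LHS: A ∪ B = {1, 2, 3, 4, 5, 6, 9, 10, 11, 12, 13, 14, 15}
(A ∪ B)' = U \ (A ∪ B) = {7, 8}
A' = {4, 5, 6, 7, 8, 10, 11, 12, 14, 15}, B' = {2, 7, 8, 9, 13}
Claimed RHS: A' ∩ B' = {7, 8}
Identity is VALID: LHS = RHS = {7, 8} ✓

Identity is valid. (A ∪ B)' = A' ∩ B' = {7, 8}


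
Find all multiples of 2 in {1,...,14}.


Checking each candidate:
Condition: multiples of 2 in {1,...,14}
Result = {2, 4, 6, 8, 10, 12, 14}

{2, 4, 6, 8, 10, 12, 14}


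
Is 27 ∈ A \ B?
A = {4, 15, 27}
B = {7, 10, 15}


A = {4, 15, 27}, B = {7, 10, 15}
A \ B = elements in A but not in B
A \ B = {4, 27}
Checking if 27 ∈ A \ B
27 is in A \ B → True

27 ∈ A \ B


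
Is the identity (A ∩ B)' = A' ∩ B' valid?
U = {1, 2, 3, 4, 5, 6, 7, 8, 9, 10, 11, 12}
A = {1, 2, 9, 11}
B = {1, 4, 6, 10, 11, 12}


LHS: A ∩ B = {1, 11}
(A ∩ B)' = U \ (A ∩ B) = {2, 3, 4, 5, 6, 7, 8, 9, 10, 12}
A' = {3, 4, 5, 6, 7, 8, 10, 12}, B' = {2, 3, 5, 7, 8, 9}
Claimed RHS: A' ∩ B' = {3, 5, 7, 8}
Identity is INVALID: LHS = {2, 3, 4, 5, 6, 7, 8, 9, 10, 12} but the RHS claimed here equals {3, 5, 7, 8}. The correct form is (A ∩ B)' = A' ∪ B'.

Identity is invalid: (A ∩ B)' = {2, 3, 4, 5, 6, 7, 8, 9, 10, 12} but A' ∩ B' = {3, 5, 7, 8}. The correct De Morgan law is (A ∩ B)' = A' ∪ B'.


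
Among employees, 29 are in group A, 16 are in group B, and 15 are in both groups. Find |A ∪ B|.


|A ∪ B| = |A| + |B| - |A ∩ B|
= 29 + 16 - 15
= 30

|A ∪ B| = 30


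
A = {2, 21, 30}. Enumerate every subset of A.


|A| = 3, so |P(A)| = 2^3 = 8
Enumerate subsets by cardinality (0 to 3):
∅, {2}, {21}, {30}, {2, 21}, {2, 30}, {21, 30}, {2, 21, 30}

P(A) has 8 subsets: ∅, {2}, {21}, {30}, {2, 21}, {2, 30}, {21, 30}, {2, 21, 30}


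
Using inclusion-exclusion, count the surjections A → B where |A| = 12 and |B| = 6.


n = |A| = 12, k = |B| = 6. Surjections via inclusion-exclusion:
S(n,k) = Σ(-1)^i × C(k,i) × (k-i)^n, i=0 to k
i=0: (-1)^0×C(6,0)×6^12 = 2176782336
i=1: (-1)^1×C(6,1)×5^12 = -1464843750
i=2: (-1)^2×C(6,2)×4^12 = 251658240
i=3: (-1)^3×C(6,3)×3^12 = -10628820
i=4: (-1)^4×C(6,4)×2^12 = 61440
i=5: (-1)^5×C(6,5)×1^12 = -6
i=6: (-1)^6×C(6,6)×0^12 = 0
Total = 953029440

Number of surjections = 953029440


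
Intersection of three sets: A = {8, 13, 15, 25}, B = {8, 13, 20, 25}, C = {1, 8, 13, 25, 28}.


A ∩ B = {8, 13, 25}
(A ∩ B) ∩ C = {8, 13, 25}

A ∩ B ∩ C = {8, 13, 25}


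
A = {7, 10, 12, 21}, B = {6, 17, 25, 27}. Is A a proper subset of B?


A ⊂ B requires: A ⊆ B AND A ≠ B.
A ⊆ B? No
A ⊄ B, so A is not a proper subset.

No, A is not a proper subset of B


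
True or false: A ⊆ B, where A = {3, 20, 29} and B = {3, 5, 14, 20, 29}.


A ⊆ B means every element of A is in B.
All elements of A are in B.
So A ⊆ B.

Yes, A ⊆ B


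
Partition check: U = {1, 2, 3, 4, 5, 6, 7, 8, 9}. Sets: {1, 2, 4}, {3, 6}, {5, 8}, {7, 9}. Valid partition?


A partition requires: (1) non-empty parts, (2) pairwise disjoint, (3) union = U
Parts: {1, 2, 4}, {3, 6}, {5, 8}, {7, 9}
Union of parts: {1, 2, 3, 4, 5, 6, 7, 8, 9}
U = {1, 2, 3, 4, 5, 6, 7, 8, 9}
All non-empty? True
Pairwise disjoint? True
Covers U? True

Yes, valid partition


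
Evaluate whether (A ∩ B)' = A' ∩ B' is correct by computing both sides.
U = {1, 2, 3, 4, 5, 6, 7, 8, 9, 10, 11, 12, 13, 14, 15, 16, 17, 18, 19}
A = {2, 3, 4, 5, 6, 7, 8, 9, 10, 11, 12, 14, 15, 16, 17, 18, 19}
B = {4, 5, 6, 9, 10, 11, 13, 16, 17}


LHS: A ∩ B = {4, 5, 6, 9, 10, 11, 16, 17}
(A ∩ B)' = U \ (A ∩ B) = {1, 2, 3, 7, 8, 12, 13, 14, 15, 18, 19}
A' = {1, 13}, B' = {1, 2, 3, 7, 8, 12, 14, 15, 18, 19}
Claimed RHS: A' ∩ B' = {1}
Identity is INVALID: LHS = {1, 2, 3, 7, 8, 12, 13, 14, 15, 18, 19} but the RHS claimed here equals {1}. The correct form is (A ∩ B)' = A' ∪ B'.

Identity is invalid: (A ∩ B)' = {1, 2, 3, 7, 8, 12, 13, 14, 15, 18, 19} but A' ∩ B' = {1}. The correct De Morgan law is (A ∩ B)' = A' ∪ B'.


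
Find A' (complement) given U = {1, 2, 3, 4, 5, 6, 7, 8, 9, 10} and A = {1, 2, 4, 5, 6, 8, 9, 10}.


Aᶜ = U \ A = elements in U but not in A
U = {1, 2, 3, 4, 5, 6, 7, 8, 9, 10}
A = {1, 2, 4, 5, 6, 8, 9, 10}
Aᶜ = {3, 7}

Aᶜ = {3, 7}


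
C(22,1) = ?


C(n,k) = n! / (k!(n-k)!)
C(22,1) = 22! / (1!21!)
= 22

C(22,1) = 22


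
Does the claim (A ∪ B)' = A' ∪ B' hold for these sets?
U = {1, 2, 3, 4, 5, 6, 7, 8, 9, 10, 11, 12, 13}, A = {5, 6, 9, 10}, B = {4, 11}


LHS: A ∪ B = {4, 5, 6, 9, 10, 11}
(A ∪ B)' = U \ (A ∪ B) = {1, 2, 3, 7, 8, 12, 13}
A' = {1, 2, 3, 4, 7, 8, 11, 12, 13}, B' = {1, 2, 3, 5, 6, 7, 8, 9, 10, 12, 13}
Claimed RHS: A' ∪ B' = {1, 2, 3, 4, 5, 6, 7, 8, 9, 10, 11, 12, 13}
Identity is INVALID: LHS = {1, 2, 3, 7, 8, 12, 13} but the RHS claimed here equals {1, 2, 3, 4, 5, 6, 7, 8, 9, 10, 11, 12, 13}. The correct form is (A ∪ B)' = A' ∩ B'.

Identity is invalid: (A ∪ B)' = {1, 2, 3, 7, 8, 12, 13} but A' ∪ B' = {1, 2, 3, 4, 5, 6, 7, 8, 9, 10, 11, 12, 13}. The correct De Morgan law is (A ∪ B)' = A' ∩ B'.


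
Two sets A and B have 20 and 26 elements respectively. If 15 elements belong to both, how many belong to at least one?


|A ∪ B| = |A| + |B| - |A ∩ B|
= 20 + 26 - 15
= 31

|A ∪ B| = 31


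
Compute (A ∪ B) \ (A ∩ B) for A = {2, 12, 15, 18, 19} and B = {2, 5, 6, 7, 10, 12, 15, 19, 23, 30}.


A △ B = (A \ B) ∪ (B \ A) = elements in exactly one of A or B
A \ B = {18}
B \ A = {5, 6, 7, 10, 23, 30}
A △ B = {5, 6, 7, 10, 18, 23, 30}

A △ B = {5, 6, 7, 10, 18, 23, 30}


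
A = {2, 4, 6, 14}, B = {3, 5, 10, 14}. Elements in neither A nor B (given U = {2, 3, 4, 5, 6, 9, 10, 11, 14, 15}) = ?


A = {2, 4, 6, 14}
B = {3, 5, 10, 14}
Region: in neither A nor B (given U = {2, 3, 4, 5, 6, 9, 10, 11, 14, 15})
Elements: {9, 11, 15}

Elements in neither A nor B (given U = {2, 3, 4, 5, 6, 9, 10, 11, 14, 15}): {9, 11, 15}


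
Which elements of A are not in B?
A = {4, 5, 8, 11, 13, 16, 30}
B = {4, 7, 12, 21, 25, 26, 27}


A \ B = elements in A but not in B
A = {4, 5, 8, 11, 13, 16, 30}
B = {4, 7, 12, 21, 25, 26, 27}
Remove from A any elements in B
A \ B = {5, 8, 11, 13, 16, 30}

A \ B = {5, 8, 11, 13, 16, 30}


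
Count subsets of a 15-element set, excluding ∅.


Total subsets = 2^n = 2^15 = 32768
Non-empty subsets exclude the empty set: 2^n - 1
= 32768 - 1
= 32767

Number of non-empty subsets = 32767


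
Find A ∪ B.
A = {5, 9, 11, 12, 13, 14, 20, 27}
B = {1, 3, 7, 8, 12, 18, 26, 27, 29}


A ∪ B = all elements in A or B (or both)
A = {5, 9, 11, 12, 13, 14, 20, 27}
B = {1, 3, 7, 8, 12, 18, 26, 27, 29}
A ∪ B = {1, 3, 5, 7, 8, 9, 11, 12, 13, 14, 18, 20, 26, 27, 29}

A ∪ B = {1, 3, 5, 7, 8, 9, 11, 12, 13, 14, 18, 20, 26, 27, 29}


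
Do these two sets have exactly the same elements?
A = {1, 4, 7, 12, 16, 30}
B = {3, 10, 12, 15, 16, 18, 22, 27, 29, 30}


Two sets are equal iff they have exactly the same elements.
A = {1, 4, 7, 12, 16, 30}
B = {3, 10, 12, 15, 16, 18, 22, 27, 29, 30}
Differences: {1, 3, 4, 7, 10, 15, 18, 22, 27, 29}
A ≠ B

No, A ≠ B


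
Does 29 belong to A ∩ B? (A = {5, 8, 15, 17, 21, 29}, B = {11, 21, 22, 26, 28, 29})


A = {5, 8, 15, 17, 21, 29}, B = {11, 21, 22, 26, 28, 29}
A ∩ B = elements in both A and B
A ∩ B = {21, 29}
Checking if 29 ∈ A ∩ B
29 is in A ∩ B → True

29 ∈ A ∩ B


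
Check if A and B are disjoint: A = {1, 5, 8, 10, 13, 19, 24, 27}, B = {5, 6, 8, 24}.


Disjoint means A ∩ B = ∅.
A ∩ B = {5, 8, 24}
A ∩ B ≠ ∅, so A and B are NOT disjoint.

No, A and B are not disjoint (A ∩ B = {5, 8, 24})


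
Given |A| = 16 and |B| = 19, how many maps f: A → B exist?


Each of |A| = 16 inputs maps to any of |B| = 19 outputs.
# functions = |B|^|A| = 19^16
= 288441413567621167681

Number of functions = 288441413567621167681


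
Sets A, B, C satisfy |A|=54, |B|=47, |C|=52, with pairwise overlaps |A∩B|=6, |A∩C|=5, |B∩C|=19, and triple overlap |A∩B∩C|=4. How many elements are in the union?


|A∪B∪C| = |A|+|B|+|C| - |A∩B|-|A∩C|-|B∩C| + |A∩B∩C|
= 54+47+52 - 6-5-19 + 4
= 153 - 30 + 4
= 127

|A ∪ B ∪ C| = 127


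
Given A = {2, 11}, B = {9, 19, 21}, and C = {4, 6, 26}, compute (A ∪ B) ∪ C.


A ∪ B = {2, 9, 11, 19, 21}
(A ∪ B) ∪ C = {2, 4, 6, 9, 11, 19, 21, 26}

A ∪ B ∪ C = {2, 4, 6, 9, 11, 19, 21, 26}


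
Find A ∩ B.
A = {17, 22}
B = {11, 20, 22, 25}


A ∩ B = elements in both A and B
A = {17, 22}
B = {11, 20, 22, 25}
A ∩ B = {22}

A ∩ B = {22}


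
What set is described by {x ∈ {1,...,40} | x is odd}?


Checking each candidate:
Condition: odd numbers in {1,...,40}
Result = {1, 3, 5, 7, 9, 11, 13, 15, 17, 19, 21, 23, 25, 27, 29, 31, 33, 35, 37, 39}

{1, 3, 5, 7, 9, 11, 13, 15, 17, 19, 21, 23, 25, 27, 29, 31, 33, 35, 37, 39}


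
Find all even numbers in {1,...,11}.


Checking each candidate:
Condition: even numbers in {1,...,11}
Result = {2, 4, 6, 8, 10}

{2, 4, 6, 8, 10}


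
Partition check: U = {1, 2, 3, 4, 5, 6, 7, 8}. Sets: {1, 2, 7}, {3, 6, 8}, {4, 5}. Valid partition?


A partition requires: (1) non-empty parts, (2) pairwise disjoint, (3) union = U
Parts: {1, 2, 7}, {3, 6, 8}, {4, 5}
Union of parts: {1, 2, 3, 4, 5, 6, 7, 8}
U = {1, 2, 3, 4, 5, 6, 7, 8}
All non-empty? True
Pairwise disjoint? True
Covers U? True

Yes, valid partition


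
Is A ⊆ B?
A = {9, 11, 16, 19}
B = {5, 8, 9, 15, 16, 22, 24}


A ⊆ B means every element of A is in B.
Elements in A not in B: {11, 19}
So A ⊄ B.

No, A ⊄ B


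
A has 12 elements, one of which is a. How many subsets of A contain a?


Subsets of A containing a correspond to subsets of A \ {a}, which has 11 elements.
Count = 2^(n-1) = 2^11
= 2048

Number of subsets containing a = 2048


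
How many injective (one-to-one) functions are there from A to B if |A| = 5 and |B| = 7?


An injection sends each of |A| = 5 inputs to a distinct output in B.
# injections = |B|·(|B|-1)·…·(|B|-|A|+1) = 7! / (7 - 5)!
= 7 × 6 × 5 × 4 × 3
= 2520

Number of injections = 2520


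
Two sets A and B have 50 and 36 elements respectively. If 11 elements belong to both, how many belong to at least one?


|A ∪ B| = |A| + |B| - |A ∩ B|
= 50 + 36 - 11
= 75

|A ∪ B| = 75


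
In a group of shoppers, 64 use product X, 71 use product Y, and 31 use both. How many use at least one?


|A ∪ B| = |A| + |B| - |A ∩ B|
= 64 + 71 - 31
= 104

|A ∪ B| = 104


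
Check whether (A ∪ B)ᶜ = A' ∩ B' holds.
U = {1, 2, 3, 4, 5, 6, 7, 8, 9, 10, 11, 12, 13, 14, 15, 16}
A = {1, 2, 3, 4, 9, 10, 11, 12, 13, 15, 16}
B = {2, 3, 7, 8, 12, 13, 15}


LHS: A ∪ B = {1, 2, 3, 4, 7, 8, 9, 10, 11, 12, 13, 15, 16}
(A ∪ B)' = U \ (A ∪ B) = {5, 6, 14}
A' = {5, 6, 7, 8, 14}, B' = {1, 4, 5, 6, 9, 10, 11, 14, 16}
Claimed RHS: A' ∩ B' = {5, 6, 14}
Identity is VALID: LHS = RHS = {5, 6, 14} ✓

Identity is valid. (A ∪ B)' = A' ∩ B' = {5, 6, 14}


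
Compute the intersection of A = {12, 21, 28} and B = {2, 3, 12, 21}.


A ∩ B = elements in both A and B
A = {12, 21, 28}
B = {2, 3, 12, 21}
A ∩ B = {12, 21}

A ∩ B = {12, 21}


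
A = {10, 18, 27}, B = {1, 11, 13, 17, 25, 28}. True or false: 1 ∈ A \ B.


A = {10, 18, 27}, B = {1, 11, 13, 17, 25, 28}
A \ B = elements in A but not in B
A \ B = {10, 18, 27}
Checking if 1 ∈ A \ B
1 is not in A \ B → False

1 ∉ A \ B


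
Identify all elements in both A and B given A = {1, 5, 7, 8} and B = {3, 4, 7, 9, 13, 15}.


A = {1, 5, 7, 8}
B = {3, 4, 7, 9, 13, 15}
Region: in both A and B
Elements: {7}

Elements in both A and B: {7}


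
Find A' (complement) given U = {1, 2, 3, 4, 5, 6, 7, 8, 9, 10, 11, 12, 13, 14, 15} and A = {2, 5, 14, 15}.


Aᶜ = U \ A = elements in U but not in A
U = {1, 2, 3, 4, 5, 6, 7, 8, 9, 10, 11, 12, 13, 14, 15}
A = {2, 5, 14, 15}
Aᶜ = {1, 3, 4, 6, 7, 8, 9, 10, 11, 12, 13}

Aᶜ = {1, 3, 4, 6, 7, 8, 9, 10, 11, 12, 13}


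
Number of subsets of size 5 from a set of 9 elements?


C(n,k) = n! / (k!(n-k)!)
C(9,5) = 9! / (5!4!)
= 126

C(9,5) = 126


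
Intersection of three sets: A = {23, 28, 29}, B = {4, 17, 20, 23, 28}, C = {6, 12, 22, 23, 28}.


A ∩ B = {23, 28}
(A ∩ B) ∩ C = {23, 28}

A ∩ B ∩ C = {23, 28}


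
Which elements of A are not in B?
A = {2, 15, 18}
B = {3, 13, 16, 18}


A \ B = elements in A but not in B
A = {2, 15, 18}
B = {3, 13, 16, 18}
Remove from A any elements in B
A \ B = {2, 15}

A \ B = {2, 15}


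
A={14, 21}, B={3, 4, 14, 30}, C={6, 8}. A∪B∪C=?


A ∪ B = {3, 4, 14, 21, 30}
(A ∪ B) ∪ C = {3, 4, 6, 8, 14, 21, 30}

A ∪ B ∪ C = {3, 4, 6, 8, 14, 21, 30}


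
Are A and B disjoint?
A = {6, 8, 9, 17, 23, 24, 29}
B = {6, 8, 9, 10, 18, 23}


Disjoint means A ∩ B = ∅.
A ∩ B = {6, 8, 9, 23}
A ∩ B ≠ ∅, so A and B are NOT disjoint.

No, A and B are not disjoint (A ∩ B = {6, 8, 9, 23})


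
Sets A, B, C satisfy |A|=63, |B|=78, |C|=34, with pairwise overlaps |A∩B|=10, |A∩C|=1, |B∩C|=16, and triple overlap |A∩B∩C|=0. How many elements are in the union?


|A∪B∪C| = |A|+|B|+|C| - |A∩B|-|A∩C|-|B∩C| + |A∩B∩C|
= 63+78+34 - 10-1-16 + 0
= 175 - 27 + 0
= 148

|A ∪ B ∪ C| = 148


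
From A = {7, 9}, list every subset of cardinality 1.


|A| = 2, so A has C(2,1) = 2 subsets of size 1.
Enumerate by choosing 1 elements from A at a time:
{7}, {9}

1-element subsets (2 total): {7}, {9}


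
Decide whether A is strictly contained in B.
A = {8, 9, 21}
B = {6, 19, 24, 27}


A ⊂ B requires: A ⊆ B AND A ≠ B.
A ⊆ B? No
A ⊄ B, so A is not a proper subset.

No, A is not a proper subset of B


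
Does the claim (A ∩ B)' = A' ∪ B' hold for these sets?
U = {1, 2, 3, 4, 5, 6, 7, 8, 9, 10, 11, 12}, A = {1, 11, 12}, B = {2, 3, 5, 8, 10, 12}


LHS: A ∩ B = {12}
(A ∩ B)' = U \ (A ∩ B) = {1, 2, 3, 4, 5, 6, 7, 8, 9, 10, 11}
A' = {2, 3, 4, 5, 6, 7, 8, 9, 10}, B' = {1, 4, 6, 7, 9, 11}
Claimed RHS: A' ∪ B' = {1, 2, 3, 4, 5, 6, 7, 8, 9, 10, 11}
Identity is VALID: LHS = RHS = {1, 2, 3, 4, 5, 6, 7, 8, 9, 10, 11} ✓

Identity is valid. (A ∩ B)' = A' ∪ B' = {1, 2, 3, 4, 5, 6, 7, 8, 9, 10, 11}


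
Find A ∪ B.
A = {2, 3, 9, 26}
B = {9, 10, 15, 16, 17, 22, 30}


A ∪ B = all elements in A or B (or both)
A = {2, 3, 9, 26}
B = {9, 10, 15, 16, 17, 22, 30}
A ∪ B = {2, 3, 9, 10, 15, 16, 17, 22, 26, 30}

A ∪ B = {2, 3, 9, 10, 15, 16, 17, 22, 26, 30}


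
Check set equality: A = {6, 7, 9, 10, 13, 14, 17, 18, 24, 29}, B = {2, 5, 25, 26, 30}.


Two sets are equal iff they have exactly the same elements.
A = {6, 7, 9, 10, 13, 14, 17, 18, 24, 29}
B = {2, 5, 25, 26, 30}
Differences: {2, 5, 6, 7, 9, 10, 13, 14, 17, 18, 24, 25, 26, 29, 30}
A ≠ B

No, A ≠ B


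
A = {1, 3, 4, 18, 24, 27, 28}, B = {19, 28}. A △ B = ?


A △ B = (A \ B) ∪ (B \ A) = elements in exactly one of A or B
A \ B = {1, 3, 4, 18, 24, 27}
B \ A = {19}
A △ B = {1, 3, 4, 18, 19, 24, 27}

A △ B = {1, 3, 4, 18, 19, 24, 27}


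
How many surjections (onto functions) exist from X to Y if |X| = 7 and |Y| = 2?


n = |X| = 7, k = |Y| = 2. Surjections via inclusion-exclusion:
S(n,k) = Σ(-1)^i × C(k,i) × (k-i)^n, i=0 to k
i=0: (-1)^0×C(2,0)×2^7 = 128
i=1: (-1)^1×C(2,1)×1^7 = -2
i=2: (-1)^2×C(2,2)×0^7 = 0
Total = 126

Number of surjections = 126


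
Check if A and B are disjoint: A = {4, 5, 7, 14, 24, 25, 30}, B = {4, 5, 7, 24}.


Disjoint means A ∩ B = ∅.
A ∩ B = {4, 5, 7, 24}
A ∩ B ≠ ∅, so A and B are NOT disjoint.

No, A and B are not disjoint (A ∩ B = {4, 5, 7, 24})


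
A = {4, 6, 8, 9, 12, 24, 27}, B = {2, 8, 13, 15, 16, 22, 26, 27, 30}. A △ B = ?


A △ B = (A \ B) ∪ (B \ A) = elements in exactly one of A or B
A \ B = {4, 6, 9, 12, 24}
B \ A = {2, 13, 15, 16, 22, 26, 30}
A △ B = {2, 4, 6, 9, 12, 13, 15, 16, 22, 24, 26, 30}

A △ B = {2, 4, 6, 9, 12, 13, 15, 16, 22, 24, 26, 30}


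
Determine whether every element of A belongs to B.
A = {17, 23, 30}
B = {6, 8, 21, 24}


A ⊆ B means every element of A is in B.
Elements in A not in B: {17, 23, 30}
So A ⊄ B.

No, A ⊄ B


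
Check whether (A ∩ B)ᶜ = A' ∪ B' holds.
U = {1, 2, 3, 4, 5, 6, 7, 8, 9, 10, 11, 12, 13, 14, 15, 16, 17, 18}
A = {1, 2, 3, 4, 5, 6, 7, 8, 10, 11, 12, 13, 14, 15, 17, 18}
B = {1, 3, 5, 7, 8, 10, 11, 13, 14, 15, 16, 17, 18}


LHS: A ∩ B = {1, 3, 5, 7, 8, 10, 11, 13, 14, 15, 17, 18}
(A ∩ B)' = U \ (A ∩ B) = {2, 4, 6, 9, 12, 16}
A' = {9, 16}, B' = {2, 4, 6, 9, 12}
Claimed RHS: A' ∪ B' = {2, 4, 6, 9, 12, 16}
Identity is VALID: LHS = RHS = {2, 4, 6, 9, 12, 16} ✓

Identity is valid. (A ∩ B)' = A' ∪ B' = {2, 4, 6, 9, 12, 16}


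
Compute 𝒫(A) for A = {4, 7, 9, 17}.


|A| = 4, so |P(A)| = 2^4 = 16
Enumerate subsets by cardinality (0 to 4):
∅, {4}, {7}, {9}, {17}, {4, 7}, {4, 9}, {4, 17}, {7, 9}, {7, 17}, {9, 17}, {4, 7, 9}, {4, 7, 17}, {4, 9, 17}, {7, 9, 17}, {4, 7, 9, 17}

P(A) has 16 subsets: ∅, {4}, {7}, {9}, {17}, {4, 7}, {4, 9}, {4, 17}, {7, 9}, {7, 17}, {9, 17}, {4, 7, 9}, {4, 7, 17}, {4, 9, 17}, {7, 9, 17}, {4, 7, 9, 17}


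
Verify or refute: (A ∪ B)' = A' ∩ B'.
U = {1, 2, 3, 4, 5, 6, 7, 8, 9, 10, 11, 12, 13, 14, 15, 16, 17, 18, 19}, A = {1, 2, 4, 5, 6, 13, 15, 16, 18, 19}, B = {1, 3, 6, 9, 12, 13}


LHS: A ∪ B = {1, 2, 3, 4, 5, 6, 9, 12, 13, 15, 16, 18, 19}
(A ∪ B)' = U \ (A ∪ B) = {7, 8, 10, 11, 14, 17}
A' = {3, 7, 8, 9, 10, 11, 12, 14, 17}, B' = {2, 4, 5, 7, 8, 10, 11, 14, 15, 16, 17, 18, 19}
Claimed RHS: A' ∩ B' = {7, 8, 10, 11, 14, 17}
Identity is VALID: LHS = RHS = {7, 8, 10, 11, 14, 17} ✓

Identity is valid. (A ∪ B)' = A' ∩ B' = {7, 8, 10, 11, 14, 17}


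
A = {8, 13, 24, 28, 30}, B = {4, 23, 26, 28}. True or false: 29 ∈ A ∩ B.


A = {8, 13, 24, 28, 30}, B = {4, 23, 26, 28}
A ∩ B = elements in both A and B
A ∩ B = {28}
Checking if 29 ∈ A ∩ B
29 is not in A ∩ B → False

29 ∉ A ∩ B


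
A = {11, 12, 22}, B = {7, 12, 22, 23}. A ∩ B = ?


A ∩ B = elements in both A and B
A = {11, 12, 22}
B = {7, 12, 22, 23}
A ∩ B = {12, 22}

A ∩ B = {12, 22}


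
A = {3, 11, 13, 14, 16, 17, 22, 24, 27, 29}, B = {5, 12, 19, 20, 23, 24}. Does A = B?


Two sets are equal iff they have exactly the same elements.
A = {3, 11, 13, 14, 16, 17, 22, 24, 27, 29}
B = {5, 12, 19, 20, 23, 24}
Differences: {3, 5, 11, 12, 13, 14, 16, 17, 19, 20, 22, 23, 27, 29}
A ≠ B

No, A ≠ B


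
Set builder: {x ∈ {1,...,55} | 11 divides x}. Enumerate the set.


Checking each candidate:
Condition: multiples of 11 in {1,...,55}
Result = {11, 22, 33, 44, 55}

{11, 22, 33, 44, 55}


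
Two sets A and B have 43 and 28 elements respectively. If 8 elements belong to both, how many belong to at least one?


|A ∪ B| = |A| + |B| - |A ∩ B|
= 43 + 28 - 8
= 63

|A ∪ B| = 63


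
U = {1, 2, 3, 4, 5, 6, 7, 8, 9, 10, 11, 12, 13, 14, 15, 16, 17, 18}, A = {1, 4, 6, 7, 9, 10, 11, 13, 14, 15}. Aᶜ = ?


Aᶜ = U \ A = elements in U but not in A
U = {1, 2, 3, 4, 5, 6, 7, 8, 9, 10, 11, 12, 13, 14, 15, 16, 17, 18}
A = {1, 4, 6, 7, 9, 10, 11, 13, 14, 15}
Aᶜ = {2, 3, 5, 8, 12, 16, 17, 18}

Aᶜ = {2, 3, 5, 8, 12, 16, 17, 18}


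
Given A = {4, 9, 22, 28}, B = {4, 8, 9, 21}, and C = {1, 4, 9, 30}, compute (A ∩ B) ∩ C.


A ∩ B = {4, 9}
(A ∩ B) ∩ C = {4, 9}

A ∩ B ∩ C = {4, 9}


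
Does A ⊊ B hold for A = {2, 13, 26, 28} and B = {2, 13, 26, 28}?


A ⊂ B requires: A ⊆ B AND A ≠ B.
A ⊆ B? Yes
A = B? Yes
A = B, so A is not a PROPER subset.

No, A is not a proper subset of B


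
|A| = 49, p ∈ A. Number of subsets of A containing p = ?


Subsets of A containing p correspond to subsets of A \ {p}, which has 48 elements.
Count = 2^(n-1) = 2^48
= 281474976710656

Number of subsets containing p = 281474976710656


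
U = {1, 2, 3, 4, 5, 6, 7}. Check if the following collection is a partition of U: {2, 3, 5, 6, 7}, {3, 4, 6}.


A partition requires: (1) non-empty parts, (2) pairwise disjoint, (3) union = U
Parts: {2, 3, 5, 6, 7}, {3, 4, 6}
Union of parts: {2, 3, 4, 5, 6, 7}
U = {1, 2, 3, 4, 5, 6, 7}
All non-empty? True
Pairwise disjoint? False
Covers U? False

No, not a valid partition


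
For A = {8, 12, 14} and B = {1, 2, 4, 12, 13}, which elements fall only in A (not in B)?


A = {8, 12, 14}
B = {1, 2, 4, 12, 13}
Region: only in A (not in B)
Elements: {8, 14}

Elements only in A (not in B): {8, 14}
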